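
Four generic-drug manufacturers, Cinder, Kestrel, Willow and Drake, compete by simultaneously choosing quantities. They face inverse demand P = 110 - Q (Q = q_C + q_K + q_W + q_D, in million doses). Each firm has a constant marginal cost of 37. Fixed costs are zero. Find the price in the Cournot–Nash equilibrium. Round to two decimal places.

51.60

A representative firm's profit is π_i = q_i(110 - Q) - 37q_i.
First-order condition (treating rivals' output as given): 73 - 2q_i - Σ_{j≠i} q_j = 0.
With identical firms every q_j equals q_i, so Σ_{j≠i} q_j = 3q_i and 73 = 5q_i, giving q_i = 73/5.
Total output Q = 292/5, so price P = 110 - 292/5 = 258/5.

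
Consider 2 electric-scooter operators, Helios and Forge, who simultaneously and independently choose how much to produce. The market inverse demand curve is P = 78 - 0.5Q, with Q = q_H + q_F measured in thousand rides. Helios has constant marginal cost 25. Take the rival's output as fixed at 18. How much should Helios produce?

With the rival's output fixed at 18, Helios's profit is π_H = (78 - (1/2)·18 - (1/2)q_H)q_H - (25q_H) = (69 - (1/2)q_H)q_H - (25q_H).
∂π_H/∂q_H = 44 - q_H = 0, so q_H = 44.

44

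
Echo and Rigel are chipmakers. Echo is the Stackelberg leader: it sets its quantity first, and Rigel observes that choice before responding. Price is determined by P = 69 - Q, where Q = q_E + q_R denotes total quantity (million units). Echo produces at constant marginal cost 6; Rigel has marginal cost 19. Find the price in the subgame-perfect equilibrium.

25

The follower Rigel best-responds to any q_E: π_R = (69 - Q)q_R - 19q_R.
Follower FOC: 50 - q_E - 2q_R = 0, so q_R(q_E) = (50 - q_E)/2.
The leader anticipates this reaction. Substituting into P = 69 - Q gives P = 44 - (1/2)q_E, so π_E = (44 - (1/2)q_E)q_E - 6q_E.
Maximising: ∂π_E/∂q_E = 38 - q_E = 0, giving q_E = 38.
Then q_R = (50 - 38)/2 = 6.
Total output Q = 44, so price P = 69 - 44 = 25.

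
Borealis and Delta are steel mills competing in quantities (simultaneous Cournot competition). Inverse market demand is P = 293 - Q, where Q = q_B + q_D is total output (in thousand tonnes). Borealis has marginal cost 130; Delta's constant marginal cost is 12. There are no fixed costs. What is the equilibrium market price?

Borealis's profit: π_B = (293 - Q)q_B - (130q_B). Setting ∂π_B/∂q_B = 0: 163 - 2q_B - (q_D) = 0.
Delta's first-order condition: 281 - 2q_D - (q_B) = 0.
Rearranging gives the reaction functions q_B = (163 - q_D)/2 and q_D = (281 - q_B)/2.
Substituting one into the other gives q_B = 15 and q_D = 133.
Total output Q = 148, so price P = 293 - 148 = 145.

145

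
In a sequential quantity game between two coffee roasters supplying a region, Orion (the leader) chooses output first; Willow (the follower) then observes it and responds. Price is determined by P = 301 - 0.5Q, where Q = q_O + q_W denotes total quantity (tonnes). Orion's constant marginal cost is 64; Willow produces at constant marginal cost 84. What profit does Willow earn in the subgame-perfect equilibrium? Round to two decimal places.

The follower Willow best-responds to any q_O: π_W = (301 - 0.5Q)q_W - 84q_W.
Setting the follower's marginal profit to zero, 217 - (1/2)q_O - q_W = 0, i.e. q_W = (217 - (1/2)q_O).
Orion substitutes q_W(q_O) into its own profit: π_O = q_O(301 - (1/2)q_O - (217 - (1/2)q_O)/2) - 64q_O = (385/2 - (1/4)q_O)q_O - 64q_O.
The leader's first-order condition 257/2 - (1/2)q_O = 0 yields q_O = 257.
Then q_W = (217 - (1/2)·257) = 177/2.
Price P = 301 - (1/2)·(691/2) = 513/4.
Willow's profit: (513/4 - 84)·(177/2) = 3916.1250.

3916.13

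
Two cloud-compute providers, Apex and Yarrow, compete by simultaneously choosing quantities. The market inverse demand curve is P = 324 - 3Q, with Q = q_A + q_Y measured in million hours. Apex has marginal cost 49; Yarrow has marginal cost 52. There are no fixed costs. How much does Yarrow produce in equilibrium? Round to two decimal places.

Apex's profit: π_A = (324 - 3Q)q_A - (49q_A). Setting ∂π_A/∂q_A = 0: 275 - 6q_A - 3(q_Y) = 0.
Yarrow's first-order condition: 272 - 6q_Y - 3(q_A) = 0.
So q_A = (275 - 3q_Y)/6 and q_Y = (272 - 3q_A)/6.
Substituting one into the other gives q_A = 278/9 and q_Y = 269/9.

29.89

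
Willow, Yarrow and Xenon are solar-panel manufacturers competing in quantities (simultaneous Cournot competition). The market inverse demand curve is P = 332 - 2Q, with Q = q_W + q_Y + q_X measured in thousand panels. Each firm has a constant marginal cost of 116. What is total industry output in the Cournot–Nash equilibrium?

81

Each firm earns π_i = (332 - 2Q)q_i - 116q_i.
Setting ∂π_i/∂q_i = 0 with rivals' quantities fixed: 216 - 4q_i - 2·Σ_{j≠i} q_j = 0.
With identical firms every q_j equals q_i, so Σ_{j≠i} q_j = 2q_i and 216 = 8q_i, giving q_i = 27.
Total output Q = 27 + 27 + 27 = 81.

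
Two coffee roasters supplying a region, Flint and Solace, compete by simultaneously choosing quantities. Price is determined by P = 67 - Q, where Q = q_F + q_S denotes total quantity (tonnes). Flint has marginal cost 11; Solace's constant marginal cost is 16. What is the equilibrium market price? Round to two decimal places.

31.33

Flint's profit: π_F = (67 - Q)q_F - (11q_F). Setting ∂π_F/∂q_F = 0: 56 - 2q_F - (q_S) = 0.
Solace's profit: π_S = (67 - Q)q_S - (16q_S). Setting ∂π_S/∂q_S = 0: 51 - 2q_S - (q_F) = 0.
Rearranging gives the reaction functions q_F = (56 - q_S)/2 and q_S = (51 - q_F)/2.
Solving the pair: q_F = 61/3, q_S = 46/3.
Total output Q = 107/3, so price P = 67 - 107/3 = 94/3.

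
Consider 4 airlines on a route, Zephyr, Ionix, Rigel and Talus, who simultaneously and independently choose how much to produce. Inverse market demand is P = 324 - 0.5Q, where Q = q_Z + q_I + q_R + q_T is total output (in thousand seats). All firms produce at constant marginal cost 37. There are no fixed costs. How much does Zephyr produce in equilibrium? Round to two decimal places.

114.80

Each firm earns π_i = (324 - 0.5Q)q_i - 37q_i.
Setting ∂π_i/∂q_i = 0 with rivals' quantities fixed: 287 - q_i - (1/2)·Σ_{j≠i} q_j = 0.
By symmetry each firm produces the same amount; substituting Σ_{j≠i} q_j = 3q_i yields q_i = 287/(5/2) = 574/5.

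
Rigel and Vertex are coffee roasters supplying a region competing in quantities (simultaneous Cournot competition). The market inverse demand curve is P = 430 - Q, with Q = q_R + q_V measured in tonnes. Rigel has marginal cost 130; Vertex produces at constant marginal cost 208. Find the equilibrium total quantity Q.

Rigel's profit: π_R = (430 - Q)q_R - (130q_R). Setting ∂π_R/∂q_R = 0: 300 - 2q_R - (q_V) = 0.
Vertex's profit: π_V = (430 - Q)q_V - (208q_V). Setting ∂π_V/∂q_V = 0: 222 - 2q_V - (q_R) = 0.
Best responses: q_R = (300 - q_V)/2, q_V = (222 - q_R)/2.
Substituting one into the other gives q_R = 126 and q_V = 48.
Total output Q = 126 + 48 = 174.

174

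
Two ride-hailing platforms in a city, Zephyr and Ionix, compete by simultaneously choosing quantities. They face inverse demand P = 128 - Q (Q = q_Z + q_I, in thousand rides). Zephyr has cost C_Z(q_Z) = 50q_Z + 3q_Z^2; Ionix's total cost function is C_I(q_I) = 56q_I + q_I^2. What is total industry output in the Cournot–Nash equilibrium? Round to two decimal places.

23.81

Zephyr's profit: π_Z = (128 - Q)q_Z - (50q_Z + 3q_Z²). Setting ∂π_Z/∂q_Z = 0: 78 - 8q_Z - (q_I) = 0.
Ionix's profit: π_I = (128 - Q)q_I - (56q_I + q_I²). Setting ∂π_I/∂q_I = 0: 72 - 4q_I - (q_Z) = 0.
Rearranging gives the reaction functions q_Z = (78 - q_I)/8 and q_I = (72 - q_Z)/4.
Solving the pair: q_Z = 240/31, q_I = 498/31.
Total output Q = 240/31 + 498/31 = 738/31.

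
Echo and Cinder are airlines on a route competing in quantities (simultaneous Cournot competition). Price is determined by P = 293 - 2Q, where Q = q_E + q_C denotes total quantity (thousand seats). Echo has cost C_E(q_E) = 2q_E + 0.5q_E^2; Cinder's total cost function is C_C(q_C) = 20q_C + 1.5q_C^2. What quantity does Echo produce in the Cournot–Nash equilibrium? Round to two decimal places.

Echo's profit: π_E = (293 - 2Q)q_E - (2q_E + (1/2)q_E²). Setting ∂π_E/∂q_E = 0: 291 - 5q_E - 2(q_C) = 0.
Cinder's first-order condition: 273 - 7q_C - 2(q_E) = 0.
So q_E = (291 - 2q_C)/5 and q_C = (273 - 2q_E)/7.
Substituting one into the other gives q_E = 1491/31 and q_C = 783/31.

48.10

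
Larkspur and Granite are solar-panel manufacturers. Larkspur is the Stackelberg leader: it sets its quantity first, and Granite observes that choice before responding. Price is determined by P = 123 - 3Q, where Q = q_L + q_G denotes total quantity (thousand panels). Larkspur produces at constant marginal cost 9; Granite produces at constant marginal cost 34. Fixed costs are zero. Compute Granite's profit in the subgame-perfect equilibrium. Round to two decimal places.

31.69

Solve by backward induction. Given q_L, the follower Granite maximises π_G = (123 - 3q_L - 3q_G)q_G - 34q_G.
Setting the follower's marginal profit to zero, 89 - 3q_L - 6q_G = 0, i.e. q_G = (89 - 3q_L)/6.
Larkspur substitutes q_G(q_L) into its own profit: π_L = q_L(123 - 3q_L - (89 - 3q_L)/2) - 9q_L = (157/2 - (3/2)q_L)q_L - 9q_L.
Maximising: ∂π_L/∂q_L = 139/2 - 3q_L = 0, giving q_L = 139/6.
Then q_G = (89 - 3·(139/6))/6 = 13/4.
Price P = 123 - 3·(317/12) = 175/4.
Granite's profit: (175/4 - 34)·(13/4) = 507/16.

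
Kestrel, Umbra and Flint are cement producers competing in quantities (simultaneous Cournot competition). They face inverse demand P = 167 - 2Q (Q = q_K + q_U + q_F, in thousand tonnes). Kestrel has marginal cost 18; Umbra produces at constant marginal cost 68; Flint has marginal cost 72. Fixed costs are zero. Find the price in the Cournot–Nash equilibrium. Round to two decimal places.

81.25

Kestrel's profit: π_K = (167 - 2Q)q_K - (18q_K). Setting ∂π_K/∂q_K = 0: 149 - 4q_K - 2(q_U + q_F) = 0.
Umbra's profit: π_U = (167 - 2Q)q_U - (68q_U). Setting ∂π_U/∂q_U = 0: 99 - 4q_U - 2(q_K + q_F) = 0.
Flint's first-order condition: 95 - 4q_F - 2(q_K + q_U) = 0.
Adding the 3 first-order conditions: 343 − 8Q = 0, so Q = 343/8.
Back-substituting: q_K = (149 − 343/4)/2 = 253/8, q_U = (99 − 343/4)/2 = 53/8, q_F = (95 − 343/4)/2 = 37/8.
Total output Q = 343/8, so price P = 167 - 2·(343/8) = 325/4.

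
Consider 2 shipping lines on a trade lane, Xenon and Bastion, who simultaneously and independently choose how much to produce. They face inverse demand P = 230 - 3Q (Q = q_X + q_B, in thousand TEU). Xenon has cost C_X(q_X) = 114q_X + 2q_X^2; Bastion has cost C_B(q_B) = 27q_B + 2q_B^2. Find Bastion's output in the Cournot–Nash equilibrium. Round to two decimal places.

18.48

Xenon's profit: π_X = (230 - 3Q)q_X - (114q_X + 2q_X²). Setting ∂π_X/∂q_X = 0: 116 - 10q_X - 3(q_B) = 0.
Bastion's profit: π_B = (230 - 3Q)q_B - (27q_B + 2q_B²). Setting ∂π_B/∂q_B = 0: 203 - 10q_B - 3(q_X) = 0.
Rearranging gives the reaction functions q_X = (116 - 3q_B)/10 and q_B = (203 - 3q_X)/10.
Solving the pair: q_X = 551/91, q_B = 1682/91.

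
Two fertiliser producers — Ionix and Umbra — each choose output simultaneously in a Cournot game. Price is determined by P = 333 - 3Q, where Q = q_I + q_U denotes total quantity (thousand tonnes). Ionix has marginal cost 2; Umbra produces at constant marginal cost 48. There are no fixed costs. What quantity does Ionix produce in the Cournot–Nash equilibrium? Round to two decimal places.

Ionix's profit: π_I = (333 - 3Q)q_I - (2q_I). Setting ∂π_I/∂q_I = 0: 331 - 6q_I - 3(q_U) = 0.
Umbra's first-order condition: 285 - 6q_U - 3(q_I) = 0.
Best responses: q_I = (331 - 3q_U)/6, q_U = (285 - 3q_I)/6.
Solving the pair: q_I = 377/9, q_U = 239/9.

41.89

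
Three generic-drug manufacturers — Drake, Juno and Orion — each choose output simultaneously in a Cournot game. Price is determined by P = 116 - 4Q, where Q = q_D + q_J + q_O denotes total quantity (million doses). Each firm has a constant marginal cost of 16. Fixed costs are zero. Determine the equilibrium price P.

41

A representative firm's profit is π_i = q_i(116 - 4Q) - 16q_i.
Setting ∂π_i/∂q_i = 0 with rivals' quantities fixed: 100 - 8q_i - 4·Σ_{j≠i} q_j = 0.
With identical firms every q_j equals q_i, so Σ_{j≠i} q_j = 2q_i and 100 = 16q_i, giving q_i = 25/4.
Total output Q = 75/4, so price P = 116 - 4·(75/4) = 41.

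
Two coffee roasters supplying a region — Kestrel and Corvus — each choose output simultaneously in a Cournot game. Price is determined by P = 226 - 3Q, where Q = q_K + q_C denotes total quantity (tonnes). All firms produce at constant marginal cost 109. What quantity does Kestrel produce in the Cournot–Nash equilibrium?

13

A representative firm's profit is π_i = q_i(226 - 3Q) - 109q_i.
First-order condition (treating rivals' output as given): 117 - 6q_i - 3q_j = 0.
By symmetry each firm produces the same amount; substituting q_j = q_i yields q_i = 117/9 = 13.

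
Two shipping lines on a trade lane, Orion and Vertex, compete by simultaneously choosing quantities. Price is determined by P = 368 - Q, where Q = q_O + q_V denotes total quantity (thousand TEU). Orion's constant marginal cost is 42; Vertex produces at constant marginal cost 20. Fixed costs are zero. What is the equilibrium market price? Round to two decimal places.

Orion's profit: π_O = (368 - Q)q_O - (42q_O). Setting ∂π_O/∂q_O = 0: 326 - 2q_O - (q_V) = 0.
Vertex's profit: π_V = (368 - Q)q_V - (20q_V). Setting ∂π_V/∂q_V = 0: 348 - 2q_V - (q_O) = 0.
Best responses: q_O = (326 - q_V)/2, q_V = (348 - q_O)/2.
Solving the pair: q_O = 304/3, q_V = 370/3.
Total output Q = 674/3, so price P = 368 - 674/3 = 430/3.

143.33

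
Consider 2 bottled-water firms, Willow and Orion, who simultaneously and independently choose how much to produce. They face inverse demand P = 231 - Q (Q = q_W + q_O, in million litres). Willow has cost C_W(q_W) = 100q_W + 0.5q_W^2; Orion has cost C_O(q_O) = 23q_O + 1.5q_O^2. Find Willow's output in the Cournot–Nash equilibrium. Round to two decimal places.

Willow's profit: π_W = (231 - Q)q_W - (100q_W + (1/2)q_W²). Setting ∂π_W/∂q_W = 0: 131 - 3q_W - (q_O) = 0.
Orion's profit: π_O = (231 - Q)q_O - (23q_O + (3/2)q_O²). Setting ∂π_O/∂q_O = 0: 208 - 5q_O - (q_W) = 0.
Rearranging gives the reaction functions q_W = (131 - q_O)/3 and q_O = (208 - q_W)/5.
Solving the pair: q_W = 447/14, q_O = 493/14.

31.93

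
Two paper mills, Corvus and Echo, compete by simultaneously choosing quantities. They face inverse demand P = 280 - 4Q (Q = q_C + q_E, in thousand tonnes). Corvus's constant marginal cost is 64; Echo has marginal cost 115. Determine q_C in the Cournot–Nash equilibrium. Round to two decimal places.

Corvus's profit: π_C = (280 - 4Q)q_C - (64q_C). Setting ∂π_C/∂q_C = 0: 216 - 8q_C - 4(q_E) = 0.
Echo's first-order condition: 165 - 8q_E - 4(q_C) = 0.
Rearranging gives the reaction functions q_C = (216 - 4q_E)/8 and q_E = (165 - 4q_C)/8.
Solving the pair: q_C = 89/4, q_E = 19/2.

22.25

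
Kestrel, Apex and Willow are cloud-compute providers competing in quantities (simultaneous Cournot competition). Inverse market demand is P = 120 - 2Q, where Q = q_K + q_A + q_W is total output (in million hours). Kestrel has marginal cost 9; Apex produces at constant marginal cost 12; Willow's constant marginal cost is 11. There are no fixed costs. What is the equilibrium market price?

38

Kestrel's profit: π_K = (120 - 2Q)q_K - (9q_K). Setting ∂π_K/∂q_K = 0: 111 - 4q_K - 2(q_A + q_W) = 0.
Apex's first-order condition: 108 - 4q_A - 2(q_K + q_W) = 0.
Willow's first-order condition: 109 - 4q_W - 2(q_K + q_A) = 0.
Adding the 3 conditions: 328 − 4Q − 4Q = 0, i.e. Q = 41.
Back-substituting: q_K = (111 − 82)/2 = 29/2, q_A = (108 − 82)/2 = 13, q_W = (109 − 82)/2 = 27/2.
Total output Q = 41, so price P = 120 - 2·41 = 38.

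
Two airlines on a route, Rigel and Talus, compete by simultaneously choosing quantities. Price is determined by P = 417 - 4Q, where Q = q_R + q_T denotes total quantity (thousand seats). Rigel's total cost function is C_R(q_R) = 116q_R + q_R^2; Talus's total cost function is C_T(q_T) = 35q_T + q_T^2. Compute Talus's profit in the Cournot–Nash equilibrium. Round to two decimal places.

Rigel's profit: π_R = (417 - 4Q)q_R - (116q_R + q_R²). Setting ∂π_R/∂q_R = 0: 301 - 10q_R - 4(q_T) = 0.
Talus's first-order condition: 382 - 10q_T - 4(q_R) = 0.
Rearranging gives the reaction functions q_R = (301 - 4q_T)/10 and q_T = (382 - 4q_R)/10.
Substituting one into the other gives q_R = 247/14 and q_T = 218/7.
Price P = 417 - 4·(683/14) = 1553/7.
Talus's profit: (1553/7)·(218/7) - 35·(218/7) - (218/7)² = 4849.3878.

4849.39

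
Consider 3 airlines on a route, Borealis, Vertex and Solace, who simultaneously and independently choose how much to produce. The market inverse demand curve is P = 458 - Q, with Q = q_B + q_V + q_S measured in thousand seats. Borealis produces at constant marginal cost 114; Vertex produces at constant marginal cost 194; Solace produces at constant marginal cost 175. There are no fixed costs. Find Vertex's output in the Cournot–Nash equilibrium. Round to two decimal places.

41.25

Borealis's profit: π_B = (458 - Q)q_B - (114q_B). Setting ∂π_B/∂q_B = 0: 344 - 2q_B - (q_V + q_S) = 0.
Vertex's profit: π_V = (458 - Q)q_V - (194q_V). Setting ∂π_V/∂q_V = 0: 264 - 2q_V - (q_B + q_S) = 0.
Solace's first-order condition: 283 - 2q_S - (q_B + q_V) = 0.
Adding the 3 first-order conditions: 891 − 4Q = 0, so Q = 891/4.
Back-substituting: q_B = (344 − 891/4) = 485/4, q_V = (264 − 891/4) = 165/4, q_S = (283 − 891/4) = 241/4.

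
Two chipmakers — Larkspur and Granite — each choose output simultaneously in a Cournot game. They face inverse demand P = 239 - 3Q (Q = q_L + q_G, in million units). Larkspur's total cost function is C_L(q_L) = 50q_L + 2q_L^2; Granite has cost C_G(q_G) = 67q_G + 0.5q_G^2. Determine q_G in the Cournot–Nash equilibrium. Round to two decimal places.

Larkspur's profit: π_L = (239 - 3Q)q_L - (50q_L + 2q_L²). Setting ∂π_L/∂q_L = 0: 189 - 10q_L - 3(q_G) = 0.
Granite's profit: π_G = (239 - 3Q)q_G - (67q_G + (1/2)q_G²). Setting ∂π_G/∂q_G = 0: 172 - 7q_G - 3(q_L) = 0.
Best responses: q_L = (189 - 3q_G)/10, q_G = (172 - 3q_L)/7.
Solving the pair: q_L = 807/61, q_G = 1153/61.

18.90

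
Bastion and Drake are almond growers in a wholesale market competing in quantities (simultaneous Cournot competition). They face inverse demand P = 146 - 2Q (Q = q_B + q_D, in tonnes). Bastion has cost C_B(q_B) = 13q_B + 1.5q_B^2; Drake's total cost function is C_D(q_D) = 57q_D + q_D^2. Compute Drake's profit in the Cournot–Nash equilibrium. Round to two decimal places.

Bastion's profit: π_B = (146 - 2Q)q_B - (13q_B + (3/2)q_B²). Setting ∂π_B/∂q_B = 0: 133 - 7q_B - 2(q_D) = 0.
Drake's profit: π_D = (146 - 2Q)q_D - (57q_D + q_D²). Setting ∂π_D/∂q_D = 0: 89 - 6q_D - 2(q_B) = 0.
Rearranging gives the reaction functions q_B = (133 - 2q_D)/7 and q_D = (89 - 2q_B)/6.
Substituting one into the other gives q_B = 310/19 and q_D = 357/38.
Price P = 146 - 2·(977/38) = 1797/19.
Drake's profit: (1797/19)·(357/38) - 57·(357/38) - (357/38)² = 264.7832.

264.78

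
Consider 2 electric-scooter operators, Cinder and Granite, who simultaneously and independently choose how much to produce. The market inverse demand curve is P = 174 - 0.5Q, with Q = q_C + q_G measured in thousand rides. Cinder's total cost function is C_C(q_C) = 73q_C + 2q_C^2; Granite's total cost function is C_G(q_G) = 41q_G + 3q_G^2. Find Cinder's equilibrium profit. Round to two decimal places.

Cinder's profit: π_C = (174 - 0.5Q)q_C - (73q_C + 2q_C²). Setting ∂π_C/∂q_C = 0: 101 - 5q_C - (1/2)(q_G) = 0.
Granite's first-order condition: 133 - 7q_G - (1/2)(q_C) = 0.
Best responses: q_C = (101 - (1/2)q_G)/5, q_G = (133 - (1/2)q_C)/7.
Solving the pair: q_C = 18.4317, q_G = 17.6835.
Price P = 174 - (1/2)·36.1151 = 155.9424.
Cinder's profit: 155.9424·18.4317 - 73·18.4317 - 2·18.4317² = 849.3147.

849.31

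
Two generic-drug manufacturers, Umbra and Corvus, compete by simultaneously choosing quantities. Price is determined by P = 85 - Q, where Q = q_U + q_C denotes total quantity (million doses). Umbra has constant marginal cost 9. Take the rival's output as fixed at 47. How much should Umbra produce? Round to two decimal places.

With the rival's output fixed at 47, Umbra's profit is π_U = (85 - 47 - q_U)q_U - (9q_U) = (38 - q_U)q_U - (9q_U).
∂π_U/∂q_U = 29 - 2q_U = 0, so q_U = 29/2.

14.50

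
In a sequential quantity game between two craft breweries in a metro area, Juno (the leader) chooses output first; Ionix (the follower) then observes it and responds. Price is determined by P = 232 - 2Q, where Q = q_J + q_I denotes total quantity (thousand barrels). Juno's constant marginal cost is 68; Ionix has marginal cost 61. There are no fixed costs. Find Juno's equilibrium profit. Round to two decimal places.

1540.56

Solve by backward induction. Given q_J, the follower Ionix maximises π_I = (232 - 2q_J - 2q_I)q_I - 61q_I.
∂π_I/∂q_I = 171 - 2q_J - 4q_I = 0 gives the reaction function q_I = (171 - 2q_J)/4.
Juno substitutes q_I(q_J) into its own profit: π_J = q_J(232 - 2q_J - (171 - 2q_J)/2) - 68q_J = (293/2 - q_J)q_J - 68q_J.
Leader FOC: 157/2 - 2q_J = 0, so q_J = 157/4.
Then q_I = (171 - 2·(157/4))/4 = 185/8.
Price P = 232 - 2·(499/8) = 429/4.
Juno's profit: (429/4 - 68)·(157/4) = 1540.5625.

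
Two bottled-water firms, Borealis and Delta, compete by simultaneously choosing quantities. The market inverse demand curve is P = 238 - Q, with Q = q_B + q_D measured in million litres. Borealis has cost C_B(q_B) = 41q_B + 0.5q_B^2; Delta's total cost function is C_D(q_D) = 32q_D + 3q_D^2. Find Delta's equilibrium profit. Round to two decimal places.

Borealis's profit: π_B = (238 - Q)q_B - (41q_B + (1/2)q_B²). Setting ∂π_B/∂q_B = 0: 197 - 3q_B - (q_D) = 0.
Delta's profit: π_D = (238 - Q)q_D - (32q_D + 3q_D²). Setting ∂π_D/∂q_D = 0: 206 - 8q_D - (q_B) = 0.
Best responses: q_B = (197 - q_D)/3, q_D = (206 - q_B)/8.
Substituting one into the other gives q_B = 1370/23 and q_D = 421/23.
Price P = 238 - 1791/23 = 160.1304.
Delta's profit: 160.1304·(421/23) - 32·(421/23) - 3(421/23)² = 1340.1966.

1340.20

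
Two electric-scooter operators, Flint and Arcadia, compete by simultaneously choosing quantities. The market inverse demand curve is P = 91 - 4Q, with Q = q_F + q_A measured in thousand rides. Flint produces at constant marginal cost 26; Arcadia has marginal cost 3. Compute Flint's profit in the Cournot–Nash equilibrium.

49

Flint's profit: π_F = (91 - 4Q)q_F - (26q_F). Setting ∂π_F/∂q_F = 0: 65 - 8q_F - 4(q_A) = 0.
Arcadia's profit: π_A = (91 - 4Q)q_A - (3q_A). Setting ∂π_A/∂q_A = 0: 88 - 8q_A - 4(q_F) = 0.
So q_F = (65 - 4q_A)/8 and q_A = (88 - 4q_F)/8.
Substituting one into the other gives q_F = 7/2 and q_A = 37/4.
Price P = 91 - 4·(51/4) = 40.
Flint's profit: (40 - 26)·(7/2) = 49.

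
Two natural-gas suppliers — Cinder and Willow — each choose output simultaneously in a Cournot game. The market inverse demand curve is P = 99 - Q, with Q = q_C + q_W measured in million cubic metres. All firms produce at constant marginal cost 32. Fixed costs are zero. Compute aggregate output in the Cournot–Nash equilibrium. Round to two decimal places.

Each firm earns π_i = (99 - Q)q_i - 32q_i.
First-order condition (treating rivals' output as given): 67 - 2q_i - q_j = 0.
With identical firms every q_j equals q_i, so q_j = q_i and 67 = 3q_i, giving q_i = 67/3.
Total output Q = 67/3 + 67/3 = 134/3.

44.67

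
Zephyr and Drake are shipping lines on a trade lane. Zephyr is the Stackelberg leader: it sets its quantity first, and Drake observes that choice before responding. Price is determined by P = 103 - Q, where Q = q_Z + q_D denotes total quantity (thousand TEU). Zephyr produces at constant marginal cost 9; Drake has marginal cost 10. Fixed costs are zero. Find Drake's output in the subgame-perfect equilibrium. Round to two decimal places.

22.75

The follower Drake best-responds to any q_Z: π_D = (103 - Q)q_D - 10q_D.
Follower FOC: 93 - q_Z - 2q_D = 0, so q_D(q_Z) = (93 - q_Z)/2.
The leader anticipates this reaction. Substituting into P = 103 - Q gives P = 113/2 - (1/2)q_Z, so π_Z = (113/2 - (1/2)q_Z)q_Z - 9q_Z.
The leader's first-order condition 95/2 - q_Z = 0 yields q_Z = 95/2.
Then q_D = (93 - 95/2)/2 = 91/4.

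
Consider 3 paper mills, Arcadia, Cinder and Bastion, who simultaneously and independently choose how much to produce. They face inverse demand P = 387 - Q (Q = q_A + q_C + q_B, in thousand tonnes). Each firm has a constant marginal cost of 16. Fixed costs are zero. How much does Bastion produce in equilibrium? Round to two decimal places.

92.75

Each firm earns π_i = (387 - Q)q_i - 16q_i.
Setting ∂π_i/∂q_i = 0 with rivals' quantities fixed: 371 - 2q_i - Σ_{j≠i} q_j = 0.
By symmetry each firm produces the same amount; substituting Σ_{j≠i} q_j = 2q_i yields q_i = 371/4.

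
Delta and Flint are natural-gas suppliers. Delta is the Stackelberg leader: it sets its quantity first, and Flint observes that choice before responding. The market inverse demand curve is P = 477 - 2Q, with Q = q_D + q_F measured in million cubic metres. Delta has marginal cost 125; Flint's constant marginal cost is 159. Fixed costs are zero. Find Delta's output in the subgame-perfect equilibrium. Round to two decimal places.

96.50

The follower Flint best-responds to any q_D: π_F = (477 - 2Q)q_F - 159q_F.
∂π_F/∂q_F = 318 - 2q_D - 4q_F = 0 gives the reaction function q_F = (318 - 2q_D)/4.
Delta substitutes q_F(q_D) into its own profit: π_D = q_D(477 - 2q_D - (318 - 2q_D)/2) - 125q_D = (318 - q_D)q_D - 125q_D.
Leader FOC: 193 - 2q_D = 0, so q_D = 193/2.
Then q_F = (318 - 2·(193/2))/4 = 125/4.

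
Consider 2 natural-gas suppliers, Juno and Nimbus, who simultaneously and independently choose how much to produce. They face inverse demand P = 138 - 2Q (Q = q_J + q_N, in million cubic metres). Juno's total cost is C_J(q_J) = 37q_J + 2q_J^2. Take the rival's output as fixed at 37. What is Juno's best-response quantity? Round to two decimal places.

With the rival's output fixed at 37, Juno's profit is π_J = (138 - 2·37 - 2q_J)q_J - (37q_J + 2q_J²) = (64 - 2q_J)q_J - (37q_J + 2q_J²).
∂π_J/∂q_J = 27 - 8q_J = 0, so q_J = 27/8.

3.38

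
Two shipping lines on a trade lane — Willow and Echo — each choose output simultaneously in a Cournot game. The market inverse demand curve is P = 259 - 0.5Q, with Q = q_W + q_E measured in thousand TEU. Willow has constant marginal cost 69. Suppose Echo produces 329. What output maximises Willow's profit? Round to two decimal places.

25.50

With the rival's output fixed at 329, Willow's profit is π_W = (259 - (1/2)·329 - (1/2)q_W)q_W - (69q_W) = (189/2 - (1/2)q_W)q_W - (69q_W).
∂π_W/∂q_W = 51/2 - q_W = 0, so q_W = 51/2.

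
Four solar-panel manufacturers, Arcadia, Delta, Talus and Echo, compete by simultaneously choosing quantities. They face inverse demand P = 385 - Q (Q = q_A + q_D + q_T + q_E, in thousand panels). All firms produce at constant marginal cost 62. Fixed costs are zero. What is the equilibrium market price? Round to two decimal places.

126.60

A representative firm's profit is π_i = q_i(385 - Q) - 62q_i.
First-order condition (treating rivals' output as given): 323 - 2q_i - Σ_{j≠i} q_j = 0.
By symmetry each firm produces the same amount; substituting Σ_{j≠i} q_j = 3q_i yields q_i = 323/5.
Total output Q = 1292/5, so price P = 385 - 1292/5 = 633/5.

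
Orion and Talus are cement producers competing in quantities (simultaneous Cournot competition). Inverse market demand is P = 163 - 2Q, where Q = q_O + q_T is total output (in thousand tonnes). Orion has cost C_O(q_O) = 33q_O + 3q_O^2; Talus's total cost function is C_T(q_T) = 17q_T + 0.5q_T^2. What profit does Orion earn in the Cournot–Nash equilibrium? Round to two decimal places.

Orion's profit: π_O = (163 - 2Q)q_O - (33q_O + 3q_O²). Setting ∂π_O/∂q_O = 0: 130 - 10q_O - 2(q_T) = 0.
Talus's profit: π_T = (163 - 2Q)q_T - (17q_T + (1/2)q_T²). Setting ∂π_T/∂q_T = 0: 146 - 5q_T - 2(q_O) = 0.
Rearranging gives the reaction functions q_O = (130 - 2q_T)/10 and q_T = (146 - 2q_O)/5.
Solving the pair: q_O = 179/23, q_T = 600/23.
Price P = 163 - 2·(779/23) = 95.2609.
Orion's profit: 95.2609·(179/23) - 33·(179/23) - 3(179/23)² = 302.8450.

302.84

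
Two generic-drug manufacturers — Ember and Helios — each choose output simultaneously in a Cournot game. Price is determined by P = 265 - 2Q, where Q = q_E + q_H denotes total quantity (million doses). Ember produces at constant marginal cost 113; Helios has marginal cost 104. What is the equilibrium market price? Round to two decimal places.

Ember's profit: π_E = (265 - 2Q)q_E - (113q_E). Setting ∂π_E/∂q_E = 0: 152 - 4q_E - 2(q_H) = 0.
Helios's first-order condition: 161 - 4q_H - 2(q_E) = 0.
So q_E = (152 - 2q_H)/4 and q_H = (161 - 2q_E)/4.
Solving the pair: q_E = 143/6, q_H = 85/3.
Total output Q = 313/6, so price P = 265 - 2·(313/6) = 482/3.

160.67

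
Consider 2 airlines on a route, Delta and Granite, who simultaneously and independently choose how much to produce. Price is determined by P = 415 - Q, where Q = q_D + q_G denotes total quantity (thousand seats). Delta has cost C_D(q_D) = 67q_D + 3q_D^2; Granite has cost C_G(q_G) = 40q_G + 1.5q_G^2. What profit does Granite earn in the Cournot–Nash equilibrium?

Delta's profit: π_D = (415 - Q)q_D - (67q_D + 3q_D²). Setting ∂π_D/∂q_D = 0: 348 - 8q_D - (q_G) = 0.
Granite's profit: π_G = (415 - Q)q_G - (40q_G + (3/2)q_G²). Setting ∂π_G/∂q_G = 0: 375 - 5q_G - (q_D) = 0.
So q_D = (348 - q_G)/8 and q_G = (375 - q_D)/5.
Solving the pair: q_D = 35, q_G = 68.
Price P = 415 - 103 = 312.
Granite's profit: 312·68 - 40·68 - (3/2)·68² = 11560.

11560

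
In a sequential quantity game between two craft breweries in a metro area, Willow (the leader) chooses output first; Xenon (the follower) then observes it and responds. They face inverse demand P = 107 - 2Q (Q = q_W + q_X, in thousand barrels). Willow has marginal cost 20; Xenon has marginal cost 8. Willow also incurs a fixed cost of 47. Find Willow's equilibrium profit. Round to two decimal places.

Solve by backward induction. Given q_W, the follower Xenon maximises π_X = (107 - 2q_W - 2q_X)q_X - 8q_X.
Follower FOC: 99 - 2q_W - 4q_X = 0, so q_X(q_W) = (99 - 2q_W)/4.
The leader anticipates this reaction. Substituting into P = 107 - 2Q gives P = 115/2 - q_W, so π_W = (115/2 - q_W)q_W - 20q_W.
Leader FOC: 75/2 - 2q_W = 0, so q_W = 75/4.
Then q_X = (99 - 2·(75/4))/4 = 123/8.
Price P = 107 - 2·(273/8) = 155/4.
Willow's profit: (155/4 - 20)·(75/4) - 47 = 304.5625.

304.56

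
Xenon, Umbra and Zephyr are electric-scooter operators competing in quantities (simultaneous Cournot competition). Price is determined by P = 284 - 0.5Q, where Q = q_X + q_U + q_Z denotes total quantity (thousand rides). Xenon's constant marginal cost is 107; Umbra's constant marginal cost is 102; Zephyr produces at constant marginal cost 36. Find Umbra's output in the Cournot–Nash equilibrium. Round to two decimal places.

Xenon's profit: π_X = (284 - 0.5Q)q_X - (107q_X). Setting ∂π_X/∂q_X = 0: 177 - q_X - (1/2)(q_U + q_Z) = 0.
Umbra's profit: π_U = (284 - 0.5Q)q_U - (102q_U). Setting ∂π_U/∂q_U = 0: 182 - q_U - (1/2)(q_X + q_Z) = 0.
Zephyr's first-order condition: 248 - q_Z - (1/2)(q_X + q_U) = 0.
Summing all 3 equations gives 607 − 2Q = 0, hence Q = 607/2.
Back-substituting: q_X = (177 − 607/4)/(1/2) = 101/2, q_U = (182 − 607/4)/(1/2) = 121/2, q_Z = (248 − 607/4)/(1/2) = 385/2.

60.50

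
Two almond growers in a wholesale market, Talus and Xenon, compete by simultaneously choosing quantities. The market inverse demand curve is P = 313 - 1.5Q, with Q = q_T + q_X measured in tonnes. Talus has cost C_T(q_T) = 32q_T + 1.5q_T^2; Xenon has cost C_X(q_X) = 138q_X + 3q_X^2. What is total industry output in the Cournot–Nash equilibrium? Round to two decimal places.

55.94

Talus's profit: π_T = (313 - 1.5Q)q_T - (32q_T + (3/2)q_T²). Setting ∂π_T/∂q_T = 0: 281 - 6q_T - (3/2)(q_X) = 0.
Xenon's profit: π_X = (313 - 1.5Q)q_X - (138q_X + 3q_X²). Setting ∂π_X/∂q_X = 0: 175 - 9q_X - (3/2)(q_T) = 0.
Rearranging gives the reaction functions q_T = (281 - (3/2)q_X)/6 and q_X = (175 - (3/2)q_T)/9.
Solving the pair: q_T = 43.7971, q_X = 838/69.
Total output Q = 43.7971 + 838/69 = 55.9420.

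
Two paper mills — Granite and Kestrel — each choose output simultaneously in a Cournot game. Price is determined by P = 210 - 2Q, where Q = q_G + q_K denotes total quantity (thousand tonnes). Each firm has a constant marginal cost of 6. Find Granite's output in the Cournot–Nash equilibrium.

Each firm earns π_i = (210 - 2Q)q_i - 6q_i.
First-order condition (treating rivals' output as given): 204 - 4q_i - 2q_j = 0.
With identical firms every q_j equals q_i, so q_j = q_i and 204 = 6q_i, giving q_i = 34.

34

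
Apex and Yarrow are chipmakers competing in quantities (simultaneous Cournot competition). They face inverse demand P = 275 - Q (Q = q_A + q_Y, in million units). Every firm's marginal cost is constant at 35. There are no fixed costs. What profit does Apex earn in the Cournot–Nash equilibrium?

6400

Each firm earns π_i = (275 - Q)q_i - 35q_i.
First-order condition (treating rivals' output as given): 240 - 2q_i - q_j = 0.
By symmetry each firm produces the same amount; substituting q_j = q_i yields q_i = 240/3 = 80.
Price P = 275 - 160 = 115.
Apex's profit: (115 - 35)·80 = 6400.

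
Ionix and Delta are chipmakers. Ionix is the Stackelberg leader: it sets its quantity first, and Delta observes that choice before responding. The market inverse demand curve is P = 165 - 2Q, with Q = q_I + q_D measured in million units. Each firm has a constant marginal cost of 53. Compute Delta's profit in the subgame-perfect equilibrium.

The follower Delta best-responds to any q_I: π_D = (165 - 2Q)q_D - 53q_D.
Setting the follower's marginal profit to zero, 112 - 2q_I - 4q_D = 0, i.e. q_D = (112 - 2q_I)/4.
The leader anticipates this reaction. Substituting into P = 165 - 2Q gives P = 109 - q_I, so π_I = (109 - q_I)q_I - 53q_I.
Maximising: ∂π_I/∂q_I = 56 - 2q_I = 0, giving q_I = 28.
Then q_D = (112 - 2·28)/4 = 14.
Price P = 165 - 2·42 = 81.
Delta's profit: (81 - 53)·14 = 392.

392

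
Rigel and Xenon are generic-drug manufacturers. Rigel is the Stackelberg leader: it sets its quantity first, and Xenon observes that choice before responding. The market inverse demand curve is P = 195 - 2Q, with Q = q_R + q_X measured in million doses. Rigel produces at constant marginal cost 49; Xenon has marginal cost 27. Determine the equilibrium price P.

Solve by backward induction. Given q_R, the follower Xenon maximises π_X = (195 - 2q_R - 2q_X)q_X - 27q_X.
Follower FOC: 168 - 2q_R - 4q_X = 0, so q_X(q_R) = (168 - 2q_R)/4.
Rigel substitutes q_X(q_R) into its own profit: π_R = q_R(195 - 2q_R - (168 - 2q_R)/2) - 49q_R = (111 - q_R)q_R - 49q_R.
The leader's first-order condition 62 - 2q_R = 0 yields q_R = 31.
Then q_X = (168 - 2·31)/4 = 53/2.
Total output Q = 115/2, so price P = 195 - 2·(115/2) = 80.

80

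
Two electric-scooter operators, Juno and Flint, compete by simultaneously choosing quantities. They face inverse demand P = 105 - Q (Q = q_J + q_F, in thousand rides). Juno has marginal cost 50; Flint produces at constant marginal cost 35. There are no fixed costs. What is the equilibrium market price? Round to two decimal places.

Juno's profit: π_J = (105 - Q)q_J - (50q_J). Setting ∂π_J/∂q_J = 0: 55 - 2q_J - (q_F) = 0.
Flint's first-order condition: 70 - 2q_F - (q_J) = 0.
So q_J = (55 - q_F)/2 and q_F = (70 - q_J)/2.
Substituting one into the other gives q_J = 40/3 and q_F = 85/3.
Total output Q = 125/3, so price P = 105 - 125/3 = 190/3.

63.33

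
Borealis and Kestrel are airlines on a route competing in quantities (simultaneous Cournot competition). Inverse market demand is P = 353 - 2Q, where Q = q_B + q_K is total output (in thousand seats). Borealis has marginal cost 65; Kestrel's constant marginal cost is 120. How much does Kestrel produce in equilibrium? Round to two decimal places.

Borealis's profit: π_B = (353 - 2Q)q_B - (65q_B). Setting ∂π_B/∂q_B = 0: 288 - 4q_B - 2(q_K) = 0.
Kestrel's first-order condition: 233 - 4q_K - 2(q_B) = 0.
Rearranging gives the reaction functions q_B = (288 - 2q_K)/4 and q_K = (233 - 2q_B)/4.
Solving the pair: q_B = 343/6, q_K = 89/3.

29.67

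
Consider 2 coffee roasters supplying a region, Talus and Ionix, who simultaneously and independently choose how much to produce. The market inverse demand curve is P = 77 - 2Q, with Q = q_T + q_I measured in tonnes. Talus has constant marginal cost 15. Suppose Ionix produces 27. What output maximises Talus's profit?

2

With the rival's output fixed at 27, Talus's profit is π_T = (77 - 2·27 - 2q_T)q_T - (15q_T) = (23 - 2q_T)q_T - (15q_T).
∂π_T/∂q_T = 8 - 4q_T = 0, so q_T = 2.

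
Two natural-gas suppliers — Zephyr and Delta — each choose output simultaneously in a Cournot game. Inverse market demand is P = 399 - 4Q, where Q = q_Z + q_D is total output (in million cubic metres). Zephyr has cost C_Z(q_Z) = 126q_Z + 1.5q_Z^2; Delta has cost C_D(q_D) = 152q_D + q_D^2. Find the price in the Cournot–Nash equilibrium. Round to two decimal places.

Zephyr's profit: π_Z = (399 - 4Q)q_Z - (126q_Z + (3/2)q_Z²). Setting ∂π_Z/∂q_Z = 0: 273 - 11q_Z - 4(q_D) = 0.
Delta's first-order condition: 247 - 10q_D - 4(q_Z) = 0.
So q_Z = (273 - 4q_D)/11 and q_D = (247 - 4q_Z)/10.
Substituting one into the other gives q_Z = 871/47 and q_D = 1625/94.
Total output Q = 35.8191, so price P = 399 - 4·35.8191 = 255.7234.

255.72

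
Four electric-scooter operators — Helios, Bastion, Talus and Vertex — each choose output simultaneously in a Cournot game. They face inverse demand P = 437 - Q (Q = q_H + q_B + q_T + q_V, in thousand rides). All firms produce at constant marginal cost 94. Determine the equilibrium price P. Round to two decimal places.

162.60

Each firm earns π_i = (437 - Q)q_i - 94q_i.
Setting ∂π_i/∂q_i = 0 with rivals' quantities fixed: 343 - 2q_i - Σ_{j≠i} q_j = 0.
With identical firms every q_j equals q_i, so Σ_{j≠i} q_j = 3q_i and 343 = 5q_i, giving q_i = 343/5.
Total output Q = 1372/5, so price P = 437 - 1372/5 = 813/5.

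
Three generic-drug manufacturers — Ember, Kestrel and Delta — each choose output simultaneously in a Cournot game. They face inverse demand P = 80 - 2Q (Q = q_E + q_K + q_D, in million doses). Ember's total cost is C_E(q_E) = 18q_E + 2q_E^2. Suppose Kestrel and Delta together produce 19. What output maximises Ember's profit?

With rivals' combined output fixed at 19, Ember's profit is π_E = (80 - 2·19 - 2q_E)q_E - (18q_E + 2q_E²) = (42 - 2q_E)q_E - (18q_E + 2q_E²).
∂π_E/∂q_E = 24 - 8q_E = 0, so q_E = 3.

3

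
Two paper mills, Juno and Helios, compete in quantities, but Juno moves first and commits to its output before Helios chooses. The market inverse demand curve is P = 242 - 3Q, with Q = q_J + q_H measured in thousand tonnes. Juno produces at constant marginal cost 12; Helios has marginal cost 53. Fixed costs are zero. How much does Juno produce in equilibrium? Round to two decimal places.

The follower Helios best-responds to any q_J: π_H = (242 - 3Q)q_H - 53q_H.
∂π_H/∂q_H = 189 - 3q_J - 6q_H = 0 gives the reaction function q_H = (189 - 3q_J)/6.
Juno substitutes q_H(q_J) into its own profit: π_J = q_J(242 - 3q_J - (189 - 3q_J)/2) - 12q_J = (295/2 - (3/2)q_J)q_J - 12q_J.
The leader's first-order condition 271/2 - 3q_J = 0 yields q_J = 271/6.
Then q_H = (189 - 3·(271/6))/6 = 107/12.

45.17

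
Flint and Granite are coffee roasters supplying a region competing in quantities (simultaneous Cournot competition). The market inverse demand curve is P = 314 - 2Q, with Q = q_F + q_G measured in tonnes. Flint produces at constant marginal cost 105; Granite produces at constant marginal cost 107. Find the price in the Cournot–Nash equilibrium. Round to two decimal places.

Flint's profit: π_F = (314 - 2Q)q_F - (105q_F). Setting ∂π_F/∂q_F = 0: 209 - 4q_F - 2(q_G) = 0.
Granite's profit: π_G = (314 - 2Q)q_G - (107q_G). Setting ∂π_G/∂q_G = 0: 207 - 4q_G - 2(q_F) = 0.
Rearranging gives the reaction functions q_F = (209 - 2q_G)/4 and q_G = (207 - 2q_F)/4.
Solving the pair: q_F = 211/6, q_G = 205/6.
Total output Q = 208/3, so price P = 314 - 2·(208/3) = 526/3.

175.33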